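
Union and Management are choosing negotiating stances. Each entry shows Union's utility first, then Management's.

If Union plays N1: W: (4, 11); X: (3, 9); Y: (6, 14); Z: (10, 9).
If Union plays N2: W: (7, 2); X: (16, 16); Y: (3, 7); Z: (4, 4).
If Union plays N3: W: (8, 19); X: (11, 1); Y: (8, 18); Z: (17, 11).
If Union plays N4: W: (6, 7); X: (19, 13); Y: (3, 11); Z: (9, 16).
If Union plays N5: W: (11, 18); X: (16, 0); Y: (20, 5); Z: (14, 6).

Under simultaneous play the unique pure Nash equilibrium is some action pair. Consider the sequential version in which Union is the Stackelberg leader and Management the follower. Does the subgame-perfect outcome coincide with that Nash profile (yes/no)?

no

Management best-responds to each possible Union move:
- N1: Management compares 11, 9, 14, 9 and picks Y; Union would get 6.
- N2: Management compares 2, 16, 7, 4 and picks X; Union would get 16.
- N3: Management compares 19, 1, 18, 11 and picks W; Union would get 8.
- N4: Management compares 7, 13, 11, 16 and picks Z; Union would get 9.
- N5: Management compares 18, 0, 5, 6 and picks W; Union would get 11.
Among 6, 16, 8, 9, 11, the best is 16 at N2. Subgame-perfect outcome: (N2, X) with payoffs (16, 16).
Under simultaneous play:
Union's best replies: W→N5; X→N4; Y→N5; Z→N3.
Management's best replies: N1→Y; N2→X; N3→W; N4→Z; N5→W.
The unique mutual best reply is (N5, W), giving (11, 18).
Sequential outcome (N2, X) differs from the Nash profile (N5, W).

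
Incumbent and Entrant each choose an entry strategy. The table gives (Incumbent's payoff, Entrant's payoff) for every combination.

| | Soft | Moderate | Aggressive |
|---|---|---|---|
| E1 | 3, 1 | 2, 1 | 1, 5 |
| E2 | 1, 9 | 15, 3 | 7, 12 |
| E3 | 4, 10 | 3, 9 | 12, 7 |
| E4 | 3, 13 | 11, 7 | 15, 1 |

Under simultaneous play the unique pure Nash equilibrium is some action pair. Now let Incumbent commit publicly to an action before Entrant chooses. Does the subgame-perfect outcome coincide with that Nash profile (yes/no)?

Backward induction with Incumbent moving first.
- E1 → Entrant plays Aggressive (best of 1, 1, 5); Incumbent gets 1.
- E2 → Entrant plays Aggressive (best of 9, 3, 12); Incumbent gets 7.
- E3 → Entrant plays Soft (best of 10, 9, 7); Incumbent gets 4.
- E4 → Entrant plays Soft (best of 13, 7, 1); Incumbent gets 3.
Maximizing over 1, 7, 4, 3, Incumbent chooses E2. Subgame-perfect outcome: (E2, Aggressive) with payoffs (7, 12).
Under simultaneous play:
Incumbent's best replies: Soft→E3; Moderate→E2; Aggressive→E4.
Entrant's best replies: E1→Aggressive; E2→Aggressive; E3→Soft; E4→Soft.
The unique mutual best reply is (E3, Soft), giving (4, 10).
Sequential outcome (E2, Aggressive) differs from the Nash profile (E3, Soft).

no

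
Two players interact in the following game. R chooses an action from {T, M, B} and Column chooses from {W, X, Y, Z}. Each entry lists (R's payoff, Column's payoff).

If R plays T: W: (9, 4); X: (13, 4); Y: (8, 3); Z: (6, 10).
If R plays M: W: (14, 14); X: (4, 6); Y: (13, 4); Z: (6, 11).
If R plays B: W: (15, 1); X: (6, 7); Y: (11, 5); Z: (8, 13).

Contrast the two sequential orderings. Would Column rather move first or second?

If R leads: Column's best replies are T→Z, M→W, B→Z; R's induced payoffs 6, 14, 8; outcome (M, W), payoffs (14, 14).
If Column leads: R's best replies are W→B, X→T, Y→M, Z→B; Column's induced payoffs 1, 4, 4, 13; outcome (B, Z), payoffs (8, 13).
Column gets 13 moving first and 14 moving second, so Column prefers to move second.

second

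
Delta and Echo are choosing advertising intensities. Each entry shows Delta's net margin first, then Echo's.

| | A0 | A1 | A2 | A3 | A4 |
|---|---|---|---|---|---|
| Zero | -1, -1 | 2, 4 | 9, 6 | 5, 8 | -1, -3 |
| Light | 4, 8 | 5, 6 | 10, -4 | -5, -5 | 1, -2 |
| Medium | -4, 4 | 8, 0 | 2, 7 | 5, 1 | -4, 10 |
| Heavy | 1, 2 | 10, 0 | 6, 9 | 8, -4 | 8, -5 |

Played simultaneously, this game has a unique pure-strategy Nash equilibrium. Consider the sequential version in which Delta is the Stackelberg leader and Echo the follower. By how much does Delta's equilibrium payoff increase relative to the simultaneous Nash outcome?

2

Solve by backward induction (Delta leads).
- Zero: Echo compares -1, 4, 6, 8, -3 and picks A3; Delta would get 5.
- Light: Echo compares 8, 6, -4, -5, -2 and picks A0; Delta would get 4.
- Medium: Echo compares 4, 0, 7, 1, 10 and picks A4; Delta would get -4.
- Heavy: Echo compares 2, 0, 9, -4, -5 and picks A2; Delta would get 6.
Among 5, 4, -4, 6, the best is 6 at Heavy. Subgame-perfect outcome: (Heavy, A2) with payoffs (6, 9).
Under simultaneous play:
Delta's best replies: A0→Light; A1→Heavy; A2→Light; A3→Heavy; A4→Heavy.
Echo's best replies: Zero→A3; Light→A0; Medium→A4; Heavy→A2.
Only (Light, A0) has each player best-responding; Nash payoffs (4, 8).
Delta's commitment gain: 6 − 4 = 2.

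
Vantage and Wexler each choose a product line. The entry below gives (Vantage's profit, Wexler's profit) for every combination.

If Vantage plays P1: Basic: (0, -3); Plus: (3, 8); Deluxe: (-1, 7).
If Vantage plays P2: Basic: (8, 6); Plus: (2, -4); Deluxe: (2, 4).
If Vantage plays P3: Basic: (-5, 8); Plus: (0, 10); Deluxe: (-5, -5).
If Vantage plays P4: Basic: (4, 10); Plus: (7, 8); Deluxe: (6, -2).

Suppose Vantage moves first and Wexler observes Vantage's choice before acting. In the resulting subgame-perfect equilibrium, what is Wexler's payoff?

Backward induction with Vantage moving first.
- P1: BR = Plus, leader payoff 3.
- P2: BR = Basic, leader payoff 8.
- P3: BR = Plus, leader payoff 0.
- P4: BR = Basic, leader payoff 4.
Maximizing over 3, 8, 0, 4, Vantage chooses P2. Subgame-perfect outcome: (P2, Basic) with payoffs (8, 6).

6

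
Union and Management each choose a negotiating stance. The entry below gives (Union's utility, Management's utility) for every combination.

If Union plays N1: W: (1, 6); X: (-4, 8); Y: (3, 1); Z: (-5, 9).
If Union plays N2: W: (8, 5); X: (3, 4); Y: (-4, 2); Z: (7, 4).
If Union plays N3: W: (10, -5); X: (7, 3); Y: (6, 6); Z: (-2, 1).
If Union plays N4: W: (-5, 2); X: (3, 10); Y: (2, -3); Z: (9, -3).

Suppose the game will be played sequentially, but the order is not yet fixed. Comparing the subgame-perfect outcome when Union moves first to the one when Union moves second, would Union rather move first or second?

first

If Union leads: Management's best replies are N1→Z, N2→W, N3→Y, N4→X; Union's induced payoffs -5, 8, 6, 3; outcome (N2, W), payoffs (8, 5).
If Management leads: Union's best replies are W→N3, X→N3, Y→N3, Z→N4; Management's induced payoffs -5, 3, 6, -3; outcome (N3, Y), payoffs (6, 6).
Union gets 8 moving first and 6 moving second, so Union prefers to move first.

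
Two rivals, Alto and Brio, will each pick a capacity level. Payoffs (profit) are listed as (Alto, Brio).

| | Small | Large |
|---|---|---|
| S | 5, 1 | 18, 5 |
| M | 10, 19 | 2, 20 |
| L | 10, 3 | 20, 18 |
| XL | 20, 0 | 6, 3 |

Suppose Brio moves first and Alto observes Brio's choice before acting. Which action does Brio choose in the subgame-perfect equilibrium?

Alto best-responds to each possible Brio move:
- Small → Alto plays XL (best of 5, 10, 10, 20); Brio gets 0.
- Large → Alto plays L (best of 18, 2, 20, 6); Brio gets 18.
Brio's induced payoffs are 0, 18, so Brio commits to Large. Subgame-perfect outcome: (L, Large) with payoffs (20, 18).

Large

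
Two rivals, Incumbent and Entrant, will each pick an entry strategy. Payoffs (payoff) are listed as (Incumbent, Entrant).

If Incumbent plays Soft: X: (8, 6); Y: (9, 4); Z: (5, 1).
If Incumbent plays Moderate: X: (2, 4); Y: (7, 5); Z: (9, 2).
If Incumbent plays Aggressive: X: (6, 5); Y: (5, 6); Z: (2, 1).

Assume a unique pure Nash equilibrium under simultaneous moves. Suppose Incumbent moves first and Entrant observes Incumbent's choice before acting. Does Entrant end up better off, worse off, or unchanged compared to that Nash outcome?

unchanged

Backward induction with Incumbent moving first.
- Soft: Entrant compares 6, 4, 1 and picks X; Incumbent would get 8.
- Moderate: Entrant compares 4, 5, 2 and picks Y; Incumbent would get 7.
- Aggressive: Entrant compares 5, 6, 1 and picks Y; Incumbent would get 5.
Among 8, 7, 5, the best is 8 at Soft. Subgame-perfect outcome: (Soft, X) with payoffs (8, 6).
Now find the simultaneous Nash equilibrium.
Incumbent's best replies: X→Soft; Y→Soft; Z→Moderate.
Entrant's best replies: Soft→X; Moderate→Y; Aggressive→Y.
The unique mutual best reply is (Soft, X), giving (8, 6).
Entrant earns 6 sequentially versus 6 at the Nash outcome: unchanged.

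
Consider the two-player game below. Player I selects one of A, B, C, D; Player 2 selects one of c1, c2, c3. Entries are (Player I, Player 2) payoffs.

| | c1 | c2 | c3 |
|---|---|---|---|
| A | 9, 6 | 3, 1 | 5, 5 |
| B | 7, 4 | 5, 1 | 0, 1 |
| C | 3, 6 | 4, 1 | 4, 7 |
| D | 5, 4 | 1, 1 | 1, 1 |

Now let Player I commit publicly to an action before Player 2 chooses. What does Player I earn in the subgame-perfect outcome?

Work backward from Player 2's decision.
- A: BR = c1, leader payoff 9.
- B: BR = c1, leader payoff 7.
- C: BR = c3, leader payoff 4.
- D: BR = c1, leader payoff 5.
Player I's induced payoffs are 9, 7, 4, 5, so Player I commits to A. Subgame-perfect outcome: (A, c1) with payoffs (9, 6).

9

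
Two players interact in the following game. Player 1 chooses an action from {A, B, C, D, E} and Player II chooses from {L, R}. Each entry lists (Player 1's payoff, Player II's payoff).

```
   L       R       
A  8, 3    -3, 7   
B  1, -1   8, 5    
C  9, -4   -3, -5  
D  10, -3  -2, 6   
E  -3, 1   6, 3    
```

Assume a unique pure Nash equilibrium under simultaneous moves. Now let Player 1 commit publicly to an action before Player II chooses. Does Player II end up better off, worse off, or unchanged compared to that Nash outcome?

worse off

Backward induction with Player 1 moving first.
- A: BR = R, leader payoff -3.
- B: BR = R, leader payoff 8.
- C: BR = L, leader payoff 9.
- D: BR = R, leader payoff -2.
- E: BR = R, leader payoff 6.
Maximizing over -3, 8, 9, -2, 6, Player 1 chooses C. Subgame-perfect outcome: (C, L) with payoffs (9, -4).
Now find the simultaneous Nash equilibrium.
Player 1's best replies: L→D; R→B.
Player II's best replies: A→R; B→R; C→L; D→R; E→R.
The unique mutual best reply is (B, R), giving (8, 5).
Player II earns -4 sequentially versus 5 at the Nash outcome: worse off.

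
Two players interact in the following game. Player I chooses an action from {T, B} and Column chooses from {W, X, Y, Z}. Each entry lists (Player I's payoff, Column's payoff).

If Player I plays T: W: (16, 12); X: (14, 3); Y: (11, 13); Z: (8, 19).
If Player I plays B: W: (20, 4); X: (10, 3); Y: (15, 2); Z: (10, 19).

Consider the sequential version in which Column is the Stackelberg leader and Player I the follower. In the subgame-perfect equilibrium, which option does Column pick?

Solve by backward induction (Column leads).
- W → Player I plays B (best of 16, 20); Column gets 4.
- X → Player I plays T (best of 14, 10); Column gets 3.
- Y → Player I plays B (best of 11, 15); Column gets 2.
- Z → Player I plays B (best of 8, 10); Column gets 19.
Column's induced payoffs are 4, 3, 2, 19, so Column commits to Z. Subgame-perfect outcome: (B, Z) with payoffs (10, 19).

Z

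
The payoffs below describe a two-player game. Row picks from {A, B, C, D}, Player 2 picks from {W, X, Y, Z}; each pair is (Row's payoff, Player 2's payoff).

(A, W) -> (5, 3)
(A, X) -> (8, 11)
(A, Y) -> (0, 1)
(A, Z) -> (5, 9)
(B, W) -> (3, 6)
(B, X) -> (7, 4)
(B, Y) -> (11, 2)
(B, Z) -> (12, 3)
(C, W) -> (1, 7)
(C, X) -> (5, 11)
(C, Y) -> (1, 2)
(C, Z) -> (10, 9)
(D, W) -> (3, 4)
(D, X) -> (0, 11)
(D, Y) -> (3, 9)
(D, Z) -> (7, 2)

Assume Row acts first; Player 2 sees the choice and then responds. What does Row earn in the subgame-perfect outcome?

8

Backward induction with Row moving first.
- A: Player 2 compares 3, 11, 1, 9 and picks X; Row would get 8.
- B: Player 2 compares 6, 4, 2, 3 and picks W; Row would get 3.
- C: Player 2 compares 7, 11, 2, 9 and picks X; Row would get 5.
- D: Player 2 compares 4, 11, 9, 2 and picks X; Row would get 0.
Among 8, 3, 5, 0, the best is 8 at A. Subgame-perfect outcome: (A, X) with payoffs (8, 11).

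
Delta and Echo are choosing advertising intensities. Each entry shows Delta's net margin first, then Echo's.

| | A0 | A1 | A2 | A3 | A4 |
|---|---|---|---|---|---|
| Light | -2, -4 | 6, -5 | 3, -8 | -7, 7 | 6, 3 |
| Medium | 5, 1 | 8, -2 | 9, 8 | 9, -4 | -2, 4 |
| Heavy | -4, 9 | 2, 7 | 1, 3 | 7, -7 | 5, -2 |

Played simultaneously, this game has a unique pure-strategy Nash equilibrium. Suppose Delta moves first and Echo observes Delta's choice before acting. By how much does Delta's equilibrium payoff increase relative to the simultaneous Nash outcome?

Work backward from Echo's decision.
- Light: Echo compares -4, -5, -8, 7, 3 and picks A3; Delta would get -7.
- Medium: Echo compares 1, -2, 8, -4, 4 and picks A2; Delta would get 9.
- Heavy: Echo compares 9, 7, 3, -7, -2 and picks A0; Delta would get -4.
Among -7, 9, -4, the best is 9 at Medium. Subgame-perfect outcome: (Medium, A2) with payoffs (9, 8).
Now find the simultaneous Nash equilibrium.
Delta's best replies: A0→Medium; A1→Medium; A2→Medium; A3→Medium; A4→Light.
Echo's best replies: Light→A3; Medium→A2; Heavy→A0.
Only (Medium, A2) has each player best-responding; Nash payoffs (9, 8).
Delta's commitment gain: 9 − 9 = 0.

0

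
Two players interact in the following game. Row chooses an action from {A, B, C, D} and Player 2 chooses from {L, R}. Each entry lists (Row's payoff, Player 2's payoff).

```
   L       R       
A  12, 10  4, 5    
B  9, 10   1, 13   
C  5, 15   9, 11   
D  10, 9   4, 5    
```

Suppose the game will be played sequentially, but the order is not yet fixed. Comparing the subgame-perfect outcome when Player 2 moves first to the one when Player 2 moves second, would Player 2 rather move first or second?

If Row leads: Player 2's best replies are A→L, B→R, C→L, D→L; Row's induced payoffs 12, 1, 5, 10; outcome (A, L), payoffs (12, 10).
If Player 2 leads: Row's best replies are L→A, R→C; Player 2's induced payoffs 10, 11; outcome (C, R), payoffs (9, 11).
Player 2 gets 11 moving first and 10 moving second, so Player 2 prefers to move first.

first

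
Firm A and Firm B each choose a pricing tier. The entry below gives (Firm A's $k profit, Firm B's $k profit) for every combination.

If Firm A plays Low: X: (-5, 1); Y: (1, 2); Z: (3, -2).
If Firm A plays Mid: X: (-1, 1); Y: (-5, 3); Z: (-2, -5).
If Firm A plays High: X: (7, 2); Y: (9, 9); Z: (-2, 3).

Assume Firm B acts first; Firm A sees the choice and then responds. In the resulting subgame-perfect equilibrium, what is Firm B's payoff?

9

Firm A best-responds to each possible Firm B move:
- X: BR = High, leader payoff 2.
- Y: BR = High, leader payoff 9.
- Z: BR = Low, leader payoff -2.
Maximizing over 2, 9, -2, Firm B chooses Y. Subgame-perfect outcome: (High, Y) with payoffs (9, 9).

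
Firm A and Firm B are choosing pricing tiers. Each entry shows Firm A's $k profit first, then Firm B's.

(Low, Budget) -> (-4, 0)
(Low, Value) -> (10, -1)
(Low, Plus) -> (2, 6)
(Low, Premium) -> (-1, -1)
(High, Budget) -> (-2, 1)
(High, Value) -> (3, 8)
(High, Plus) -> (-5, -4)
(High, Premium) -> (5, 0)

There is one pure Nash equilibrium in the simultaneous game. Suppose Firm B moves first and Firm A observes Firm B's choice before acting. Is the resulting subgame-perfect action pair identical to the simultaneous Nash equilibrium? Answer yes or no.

Backward induction with Firm B moving first.
- Budget: BR = High, leader payoff 1.
- Value: BR = Low, leader payoff -1.
- Plus: BR = Low, leader payoff 6.
- Premium: BR = High, leader payoff 0.
Among 1, -1, 6, 0, the best is 6 at Plus. Subgame-perfect outcome: (Low, Plus) with payoffs (2, 6).
Under simultaneous play:
Firm A's best replies: Budget→High; Value→Low; Plus→Low; Premium→High.
Firm B's best replies: Low→Plus; High→Value.
The unique mutual best reply is (Low, Plus), giving (2, 6).
Sequential outcome (Low, Plus) coincides with the Nash profile (Low, Plus).

yes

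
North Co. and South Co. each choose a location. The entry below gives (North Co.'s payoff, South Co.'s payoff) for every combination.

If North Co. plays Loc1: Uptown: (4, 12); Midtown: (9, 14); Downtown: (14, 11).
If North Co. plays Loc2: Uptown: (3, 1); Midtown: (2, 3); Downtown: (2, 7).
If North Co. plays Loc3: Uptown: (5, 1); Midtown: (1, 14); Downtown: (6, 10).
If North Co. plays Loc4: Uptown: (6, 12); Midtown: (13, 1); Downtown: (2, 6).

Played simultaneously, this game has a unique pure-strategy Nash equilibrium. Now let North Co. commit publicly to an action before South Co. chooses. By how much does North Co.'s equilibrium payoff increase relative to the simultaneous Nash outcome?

3

South Co. best-responds to each possible North Co. move:
- Loc1: BR = Midtown, leader payoff 9.
- Loc2: BR = Downtown, leader payoff 2.
- Loc3: BR = Midtown, leader payoff 1.
- Loc4: BR = Uptown, leader payoff 6.
Maximizing over 9, 2, 1, 6, North Co. chooses Loc1. Subgame-perfect outcome: (Loc1, Midtown) with payoffs (9, 14).
Now find the simultaneous Nash equilibrium.
North Co.'s best replies: Uptown→Loc4; Midtown→Loc4; Downtown→Loc1.
South Co.'s best replies: Loc1→Midtown; Loc2→Downtown; Loc3→Midtown; Loc4→Uptown.
The unique mutual best reply is (Loc4, Uptown), giving (6, 12).
North Co.'s commitment gain: 9 − 6 = 3.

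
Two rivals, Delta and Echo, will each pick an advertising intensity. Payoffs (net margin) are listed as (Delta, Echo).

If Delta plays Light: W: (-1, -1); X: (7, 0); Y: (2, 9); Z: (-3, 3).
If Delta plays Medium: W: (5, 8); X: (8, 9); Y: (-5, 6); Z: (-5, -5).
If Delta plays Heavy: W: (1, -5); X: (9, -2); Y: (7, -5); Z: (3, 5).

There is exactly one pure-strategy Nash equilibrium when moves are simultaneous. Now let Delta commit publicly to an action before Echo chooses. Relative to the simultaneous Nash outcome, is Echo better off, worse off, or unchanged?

Work backward from Echo's decision.
- Light: BR = Y, leader payoff 2.
- Medium: BR = X, leader payoff 8.
- Heavy: BR = Z, leader payoff 3.
Delta's induced payoffs are 2, 8, 3, so Delta commits to Medium. Subgame-perfect outcome: (Medium, X) with payoffs (8, 9).
Now find the simultaneous Nash equilibrium.
Delta's best replies: W→Medium; X→Heavy; Y→Heavy; Z→Heavy.
Echo's best replies: Light→Y; Medium→X; Heavy→Z.
The unique mutual best reply is (Heavy, Z), giving (3, 5).
Echo earns 9 sequentially versus 5 at the Nash outcome: better off.

better off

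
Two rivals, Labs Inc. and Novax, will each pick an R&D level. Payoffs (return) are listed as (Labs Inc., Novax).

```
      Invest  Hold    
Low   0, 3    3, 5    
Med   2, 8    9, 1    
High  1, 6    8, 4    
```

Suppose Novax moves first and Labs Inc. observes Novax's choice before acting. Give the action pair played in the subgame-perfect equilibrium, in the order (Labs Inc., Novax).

(Med, Invest)

Labs Inc. best-responds to each possible Novax move:
- Invest → Labs Inc. plays Med (best of 0, 2, 1); Novax gets 8.
- Hold → Labs Inc. plays Med (best of 3, 9, 8); Novax gets 1.
Among 8, 1, the best is 8 at Invest. Subgame-perfect outcome: (Med, Invest) with payoffs (2, 8).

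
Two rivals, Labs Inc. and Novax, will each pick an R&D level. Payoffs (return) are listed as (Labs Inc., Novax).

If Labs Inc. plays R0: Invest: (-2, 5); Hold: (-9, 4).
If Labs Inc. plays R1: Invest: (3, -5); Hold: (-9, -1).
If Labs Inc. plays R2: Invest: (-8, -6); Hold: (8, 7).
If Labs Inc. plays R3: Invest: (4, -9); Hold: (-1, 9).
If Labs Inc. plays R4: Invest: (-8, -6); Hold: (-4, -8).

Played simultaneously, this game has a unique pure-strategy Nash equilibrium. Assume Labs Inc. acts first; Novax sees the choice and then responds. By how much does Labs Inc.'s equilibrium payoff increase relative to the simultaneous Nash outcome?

0

Novax best-responds to each possible Labs Inc. move:
- R0: BR = Invest, leader payoff -2.
- R1: BR = Hold, leader payoff -9.
- R2: BR = Hold, leader payoff 8.
- R3: BR = Hold, leader payoff -1.
- R4: BR = Invest, leader payoff -8.
Labs Inc.'s induced payoffs are -2, -9, 8, -1, -8, so Labs Inc. commits to R2. Subgame-perfect outcome: (R2, Hold) with payoffs (8, 7).
Now find the simultaneous Nash equilibrium.
Labs Inc.'s best replies: Invest→R3; Hold→R2.
Novax's best replies: R0→Invest; R1→Hold; R2→Hold; R3→Hold; R4→Invest.
The unique mutual best reply is (R2, Hold), giving (8, 7).
Labs Inc.'s commitment gain: 8 − 8 = 0.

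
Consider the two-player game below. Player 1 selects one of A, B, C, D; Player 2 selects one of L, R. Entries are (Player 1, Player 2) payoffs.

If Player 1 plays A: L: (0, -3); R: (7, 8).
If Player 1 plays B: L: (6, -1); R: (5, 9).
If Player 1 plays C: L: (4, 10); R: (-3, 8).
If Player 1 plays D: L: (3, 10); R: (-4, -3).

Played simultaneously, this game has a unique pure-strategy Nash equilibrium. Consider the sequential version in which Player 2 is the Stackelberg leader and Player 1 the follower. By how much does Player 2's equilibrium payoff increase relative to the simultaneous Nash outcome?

0

Backward induction with Player 2 moving first.
- L → Player 1 plays B (best of 0, 6, 4, 3); Player 2 gets -1.
- R → Player 1 plays A (best of 7, 5, -3, -4); Player 2 gets 8.
Among -1, 8, the best is 8 at R. Subgame-perfect outcome: (A, R) with payoffs (7, 8).
Under simultaneous play:
Player 1's best replies: L→B; R→A.
Player 2's best replies: A→R; B→R; C→L; D→L.
Only (A, R) has each player best-responding; Nash payoffs (7, 8).
Player 2's commitment gain: 8 − 8 = 0.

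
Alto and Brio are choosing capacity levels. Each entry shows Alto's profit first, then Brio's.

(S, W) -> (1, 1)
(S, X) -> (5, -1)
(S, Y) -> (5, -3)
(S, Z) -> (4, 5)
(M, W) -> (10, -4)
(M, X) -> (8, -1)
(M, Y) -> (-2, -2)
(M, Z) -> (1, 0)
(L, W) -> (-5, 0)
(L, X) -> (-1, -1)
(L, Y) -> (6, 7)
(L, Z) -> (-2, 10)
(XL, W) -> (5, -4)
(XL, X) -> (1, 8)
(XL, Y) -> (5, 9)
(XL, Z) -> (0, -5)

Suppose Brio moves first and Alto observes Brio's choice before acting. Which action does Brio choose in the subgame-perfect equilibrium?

Solve by backward induction (Brio leads).
- W: BR = M, leader payoff -4.
- X: BR = M, leader payoff -1.
- Y: BR = L, leader payoff 7.
- Z: BR = S, leader payoff 5.
Maximizing over -4, -1, 7, 5, Brio chooses Y. Subgame-perfect outcome: (L, Y) with payoffs (6, 7).

Y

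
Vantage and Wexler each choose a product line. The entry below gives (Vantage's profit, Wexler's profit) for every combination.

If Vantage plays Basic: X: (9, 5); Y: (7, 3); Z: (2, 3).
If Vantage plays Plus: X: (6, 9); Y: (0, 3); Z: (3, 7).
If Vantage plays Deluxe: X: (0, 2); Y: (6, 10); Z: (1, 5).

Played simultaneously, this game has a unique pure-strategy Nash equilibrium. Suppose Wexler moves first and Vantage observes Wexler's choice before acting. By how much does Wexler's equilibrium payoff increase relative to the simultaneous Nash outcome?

Backward induction with Wexler moving first.
- X: BR = Basic, leader payoff 5.
- Y: BR = Basic, leader payoff 3.
- Z: BR = Plus, leader payoff 7.
Among 5, 3, 7, the best is 7 at Z. Subgame-perfect outcome: (Plus, Z) with payoffs (3, 7).
Under simultaneous play:
Vantage's best replies: X→Basic; Y→Basic; Z→Plus.
Wexler's best replies: Basic→X; Plus→X; Deluxe→Y.
The unique mutual best reply is (Basic, X), giving (9, 5).
Wexler's commitment gain: 7 − 5 = 2.

2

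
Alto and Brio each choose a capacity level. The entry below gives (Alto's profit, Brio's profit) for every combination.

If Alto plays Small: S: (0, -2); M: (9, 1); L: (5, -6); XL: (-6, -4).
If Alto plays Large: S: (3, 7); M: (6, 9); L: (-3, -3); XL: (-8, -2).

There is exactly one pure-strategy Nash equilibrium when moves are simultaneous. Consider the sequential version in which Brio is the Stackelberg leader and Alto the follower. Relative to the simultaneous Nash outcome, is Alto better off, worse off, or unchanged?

Alto best-responds to each possible Brio move:
- S: Alto compares 0, 3 and picks Large; Brio would get 7.
- M: Alto compares 9, 6 and picks Small; Brio would get 1.
- L: Alto compares 5, -3 and picks Small; Brio would get -6.
- XL: Alto compares -6, -8 and picks Small; Brio would get -4.
Brio's induced payoffs are 7, 1, -6, -4, so Brio commits to S. Subgame-perfect outcome: (Large, S) with payoffs (3, 7).
Under simultaneous play:
Alto's best replies: S→Large; M→Small; L→Small; XL→Small.
Brio's best replies: Small→M; Large→M.
The unique mutual best reply is (Small, M), giving (9, 1).
Alto earns 3 sequentially versus 9 at the Nash outcome: worse off.

worse off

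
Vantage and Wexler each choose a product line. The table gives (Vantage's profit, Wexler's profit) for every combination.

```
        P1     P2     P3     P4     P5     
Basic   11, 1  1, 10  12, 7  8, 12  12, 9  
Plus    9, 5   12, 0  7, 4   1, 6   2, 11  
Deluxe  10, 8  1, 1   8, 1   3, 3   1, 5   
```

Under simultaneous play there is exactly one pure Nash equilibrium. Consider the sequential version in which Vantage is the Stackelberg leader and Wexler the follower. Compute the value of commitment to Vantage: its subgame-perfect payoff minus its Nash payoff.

2

Wexler best-responds to each possible Vantage move:
- Basic: BR = P4, leader payoff 8.
- Plus: BR = P5, leader payoff 2.
- Deluxe: BR = P1, leader payoff 10.
Among 8, 2, 10, the best is 10 at Deluxe. Subgame-perfect outcome: (Deluxe, P1) with payoffs (10, 8).
For the simultaneous game, intersect best replies.
Vantage's best replies: P1→Basic; P2→Plus; P3→Basic; P4→Basic; P5→Basic.
Wexler's best replies: Basic→P4; Plus→P5; Deluxe→P1.
Only (Basic, P4) has each player best-responding; Nash payoffs (8, 12).
Vantage's commitment gain: 10 − 8 = 2.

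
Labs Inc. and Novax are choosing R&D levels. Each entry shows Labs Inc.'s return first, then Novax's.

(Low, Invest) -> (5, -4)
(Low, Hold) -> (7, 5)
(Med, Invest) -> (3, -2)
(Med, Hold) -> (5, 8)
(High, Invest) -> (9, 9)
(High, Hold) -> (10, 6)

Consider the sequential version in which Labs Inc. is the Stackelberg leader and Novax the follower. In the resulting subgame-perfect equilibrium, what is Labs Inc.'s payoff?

Backward induction with Labs Inc. moving first.
- Low: BR = Hold, leader payoff 7.
- Med: BR = Hold, leader payoff 5.
- High: BR = Invest, leader payoff 9.
Maximizing over 7, 5, 9, Labs Inc. chooses High. Subgame-perfect outcome: (High, Invest) with payoffs (9, 9).

9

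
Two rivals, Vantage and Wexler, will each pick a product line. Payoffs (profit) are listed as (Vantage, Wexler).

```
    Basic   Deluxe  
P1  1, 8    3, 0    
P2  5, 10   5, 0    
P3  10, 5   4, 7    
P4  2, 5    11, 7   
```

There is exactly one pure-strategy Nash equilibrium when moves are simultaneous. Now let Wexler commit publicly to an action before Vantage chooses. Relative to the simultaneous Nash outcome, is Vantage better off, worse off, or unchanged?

unchanged

Vantage best-responds to each possible Wexler move:
- Basic: BR = P3, leader payoff 5.
- Deluxe: BR = P4, leader payoff 7.
Maximizing over 5, 7, Wexler chooses Deluxe. Subgame-perfect outcome: (P4, Deluxe) with payoffs (11, 7).
Now find the simultaneous Nash equilibrium.
Vantage's best replies: Basic→P3; Deluxe→P4.
Wexler's best replies: P1→Basic; P2→Basic; P3→Deluxe; P4→Deluxe.
Only (P4, Deluxe) has each player best-responding; Nash payoffs (11, 7).
Vantage earns 11 sequentially versus 11 at the Nash outcome: unchanged.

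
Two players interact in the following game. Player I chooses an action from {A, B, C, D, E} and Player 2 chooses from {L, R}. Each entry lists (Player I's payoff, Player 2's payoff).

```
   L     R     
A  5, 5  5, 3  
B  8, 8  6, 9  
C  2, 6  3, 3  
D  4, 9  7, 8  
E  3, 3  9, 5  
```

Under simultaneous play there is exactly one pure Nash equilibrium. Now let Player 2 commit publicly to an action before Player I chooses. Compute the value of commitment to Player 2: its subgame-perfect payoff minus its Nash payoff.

3

Work backward from Player I's decision.
- L: BR = B, leader payoff 8.
- R: BR = E, leader payoff 5.
Maximizing over 8, 5, Player 2 chooses L. Subgame-perfect outcome: (B, L) with payoffs (8, 8).
Now find the simultaneous Nash equilibrium.
Player I's best replies: L→B; R→E.
Player 2's best replies: A→L; B→R; C→L; D→L; E→R.
The unique mutual best reply is (E, R), giving (9, 5).
Player 2's commitment gain: 8 − 5 = 3.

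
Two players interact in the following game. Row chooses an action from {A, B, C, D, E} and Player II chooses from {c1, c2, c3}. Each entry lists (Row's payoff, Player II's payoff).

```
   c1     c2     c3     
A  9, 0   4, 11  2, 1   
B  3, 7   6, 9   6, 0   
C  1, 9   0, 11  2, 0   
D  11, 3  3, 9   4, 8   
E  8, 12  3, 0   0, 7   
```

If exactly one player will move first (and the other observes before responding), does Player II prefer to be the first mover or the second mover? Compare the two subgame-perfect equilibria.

second

If Row leads: Player II's best replies are A→c2, B→c2, C→c2, D→c2, E→c1; Row's induced payoffs 4, 6, 0, 3, 8; outcome (E, c1), payoffs (8, 12).
If Player II leads: Row's best replies are c1→D, c2→B, c3→B; Player II's induced payoffs 3, 9, 0; outcome (B, c2), payoffs (6, 9).
Player II gets 9 moving first and 12 moving second, so Player II prefers to move second.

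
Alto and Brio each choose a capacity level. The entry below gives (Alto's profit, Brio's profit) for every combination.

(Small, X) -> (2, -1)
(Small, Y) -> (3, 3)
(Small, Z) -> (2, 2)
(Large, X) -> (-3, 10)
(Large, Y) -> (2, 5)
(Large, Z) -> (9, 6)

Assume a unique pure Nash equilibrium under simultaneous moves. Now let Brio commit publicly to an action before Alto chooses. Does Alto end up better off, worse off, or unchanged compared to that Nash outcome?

Backward induction with Brio moving first.
- X → Alto plays Small (best of 2, -3); Brio gets -1.
- Y → Alto plays Small (best of 3, 2); Brio gets 3.
- Z → Alto plays Large (best of 2, 9); Brio gets 6.
Maximizing over -1, 3, 6, Brio chooses Z. Subgame-perfect outcome: (Large, Z) with payoffs (9, 6).
Now find the simultaneous Nash equilibrium.
Alto's best replies: X→Small; Y→Small; Z→Large.
Brio's best replies: Small→Y; Large→X.
Only (Small, Y) has each player best-responding; Nash payoffs (3, 3).
Alto earns 9 sequentially versus 3 at the Nash outcome: better off.

better off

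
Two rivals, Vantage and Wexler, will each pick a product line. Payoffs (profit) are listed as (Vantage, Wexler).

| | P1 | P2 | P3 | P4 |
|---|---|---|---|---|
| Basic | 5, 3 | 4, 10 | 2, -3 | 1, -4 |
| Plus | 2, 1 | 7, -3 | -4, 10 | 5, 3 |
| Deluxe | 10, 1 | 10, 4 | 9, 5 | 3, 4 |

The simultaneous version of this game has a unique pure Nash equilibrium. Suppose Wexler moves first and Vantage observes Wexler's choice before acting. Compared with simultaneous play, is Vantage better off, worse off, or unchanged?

Work backward from Vantage's decision.
- P1 → Vantage plays Deluxe (best of 5, 2, 10); Wexler gets 1.
- P2 → Vantage plays Deluxe (best of 4, 7, 10); Wexler gets 4.
- P3 → Vantage plays Deluxe (best of 2, -4, 9); Wexler gets 5.
- P4 → Vantage plays Plus (best of 1, 5, 3); Wexler gets 3.
Wexler's induced payoffs are 1, 4, 5, 3, so Wexler commits to P3. Subgame-perfect outcome: (Deluxe, P3) with payoffs (9, 5).
Now find the simultaneous Nash equilibrium.
Vantage's best replies: P1→Deluxe; P2→Deluxe; P3→Deluxe; P4→Plus.
Wexler's best replies: Basic→P2; Plus→P3; Deluxe→P3.
The unique mutual best reply is (Deluxe, P3), giving (9, 5).
Vantage earns 9 sequentially versus 9 at the Nash outcome: unchanged.

unchanged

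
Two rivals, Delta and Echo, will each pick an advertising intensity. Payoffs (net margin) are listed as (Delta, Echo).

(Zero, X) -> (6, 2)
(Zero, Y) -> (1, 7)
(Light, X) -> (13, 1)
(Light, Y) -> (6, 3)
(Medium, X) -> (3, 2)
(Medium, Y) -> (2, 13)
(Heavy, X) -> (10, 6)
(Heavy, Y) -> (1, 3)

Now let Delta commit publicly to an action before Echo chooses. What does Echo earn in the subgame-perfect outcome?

Echo best-responds to each possible Delta move:
- Zero: BR = Y, leader payoff 1.
- Light: BR = Y, leader payoff 6.
- Medium: BR = Y, leader payoff 2.
- Heavy: BR = X, leader payoff 10.
Delta's induced payoffs are 1, 6, 2, 10, so Delta commits to Heavy. Subgame-perfect outcome: (Heavy, X) with payoffs (10, 6).

6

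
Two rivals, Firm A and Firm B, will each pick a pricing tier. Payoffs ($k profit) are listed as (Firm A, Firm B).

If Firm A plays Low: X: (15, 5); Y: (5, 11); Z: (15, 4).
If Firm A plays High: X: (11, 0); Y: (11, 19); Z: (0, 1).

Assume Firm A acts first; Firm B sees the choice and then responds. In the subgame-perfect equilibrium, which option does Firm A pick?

Work backward from Firm B's decision.
- Low → Firm B plays Y (best of 5, 11, 4); Firm A gets 5.
- High → Firm B plays Y (best of 0, 19, 1); Firm A gets 11.
Among 5, 11, the best is 11 at High. Subgame-perfect outcome: (High, Y) with payoffs (11, 19).

High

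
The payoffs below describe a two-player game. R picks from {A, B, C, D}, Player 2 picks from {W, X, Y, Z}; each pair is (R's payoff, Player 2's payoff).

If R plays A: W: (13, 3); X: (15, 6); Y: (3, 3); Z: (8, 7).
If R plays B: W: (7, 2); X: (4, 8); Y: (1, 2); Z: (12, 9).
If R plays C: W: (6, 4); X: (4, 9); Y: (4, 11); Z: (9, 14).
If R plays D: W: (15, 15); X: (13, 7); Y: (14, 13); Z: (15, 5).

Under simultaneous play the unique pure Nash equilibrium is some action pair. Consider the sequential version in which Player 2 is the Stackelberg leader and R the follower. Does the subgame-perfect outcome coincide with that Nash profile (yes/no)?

Work backward from R's decision.
- W: BR = D, leader payoff 15.
- X: BR = A, leader payoff 6.
- Y: BR = D, leader payoff 13.
- Z: BR = D, leader payoff 5.
Player 2's induced payoffs are 15, 6, 13, 5, so Player 2 commits to W. Subgame-perfect outcome: (D, W) with payoffs (15, 15).
Under simultaneous play:
R's best replies: W→D; X→A; Y→D; Z→D.
Player 2's best replies: A→Z; B→Z; C→Z; D→W.
The unique mutual best reply is (D, W), giving (15, 15).
Sequential outcome (D, W) coincides with the Nash profile (D, W).

yes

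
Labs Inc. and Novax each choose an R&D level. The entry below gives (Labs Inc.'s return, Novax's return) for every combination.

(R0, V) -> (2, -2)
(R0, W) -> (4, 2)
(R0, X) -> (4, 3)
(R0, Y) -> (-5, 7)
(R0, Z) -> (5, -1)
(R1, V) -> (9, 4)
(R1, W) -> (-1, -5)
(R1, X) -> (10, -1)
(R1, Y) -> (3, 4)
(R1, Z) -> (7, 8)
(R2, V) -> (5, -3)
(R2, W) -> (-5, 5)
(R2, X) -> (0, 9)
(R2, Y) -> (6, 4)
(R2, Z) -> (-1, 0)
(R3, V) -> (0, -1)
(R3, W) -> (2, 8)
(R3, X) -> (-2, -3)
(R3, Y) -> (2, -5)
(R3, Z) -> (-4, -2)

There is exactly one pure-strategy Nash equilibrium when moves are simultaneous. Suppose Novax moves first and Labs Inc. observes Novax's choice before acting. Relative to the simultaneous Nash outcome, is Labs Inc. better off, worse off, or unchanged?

Labs Inc. best-responds to each possible Novax move:
- V → Labs Inc. plays R1 (best of 2, 9, 5, 0); Novax gets 4.
- W → Labs Inc. plays R0 (best of 4, -1, -5, 2); Novax gets 2.
- X → Labs Inc. plays R1 (best of 4, 10, 0, -2); Novax gets -1.
- Y → Labs Inc. plays R2 (best of -5, 3, 6, 2); Novax gets 4.
- Z → Labs Inc. plays R1 (best of 5, 7, -1, -4); Novax gets 8.
Among 4, 2, -1, 4, 8, the best is 8 at Z. Subgame-perfect outcome: (R1, Z) with payoffs (7, 8).
Under simultaneous play:
Labs Inc.'s best replies: V→R1; W→R0; X→R1; Y→R2; Z→R1.
Novax's best replies: R0→Y; R1→Z; R2→X; R3→W.
The unique mutual best reply is (R1, Z), giving (7, 8).
Labs Inc. earns 7 sequentially versus 7 at the Nash outcome: unchanged.

unchanged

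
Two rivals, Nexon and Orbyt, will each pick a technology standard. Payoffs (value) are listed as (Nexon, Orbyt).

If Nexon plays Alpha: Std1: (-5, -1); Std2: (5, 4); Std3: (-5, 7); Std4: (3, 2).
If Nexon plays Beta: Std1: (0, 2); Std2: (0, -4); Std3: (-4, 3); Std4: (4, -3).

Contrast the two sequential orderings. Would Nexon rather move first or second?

If Nexon leads: Orbyt's best replies are Alpha→Std3, Beta→Std3; Nexon's induced payoffs -5, -4; outcome (Beta, Std3), payoffs (-4, 3).
If Orbyt leads: Nexon's best replies are Std1→Beta, Std2→Alpha, Std3→Beta, Std4→Beta; Orbyt's induced payoffs 2, 4, 3, -3; outcome (Alpha, Std2), payoffs (5, 4).
Nexon gets -4 moving first and 5 moving second, so Nexon prefers to move second.

second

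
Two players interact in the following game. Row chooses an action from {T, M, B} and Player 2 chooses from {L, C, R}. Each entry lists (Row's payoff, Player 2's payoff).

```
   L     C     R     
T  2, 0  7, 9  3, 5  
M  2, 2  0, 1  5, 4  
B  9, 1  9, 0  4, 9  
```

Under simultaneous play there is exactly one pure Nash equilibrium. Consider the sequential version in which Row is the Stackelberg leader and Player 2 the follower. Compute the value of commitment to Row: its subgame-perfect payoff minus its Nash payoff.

2

Solve by backward induction (Row leads).
- T: Player 2 compares 0, 9, 5 and picks C; Row would get 7.
- M: Player 2 compares 2, 1, 4 and picks R; Row would get 5.
- B: Player 2 compares 1, 0, 9 and picks R; Row would get 4.
Row's induced payoffs are 7, 5, 4, so Row commits to T. Subgame-perfect outcome: (T, C) with payoffs (7, 9).
For the simultaneous game, intersect best replies.
Row's best replies: L→B; C→B; R→M.
Player 2's best replies: T→C; M→R; B→R.
The unique mutual best reply is (M, R), giving (5, 4).
Row's commitment gain: 7 − 5 = 2.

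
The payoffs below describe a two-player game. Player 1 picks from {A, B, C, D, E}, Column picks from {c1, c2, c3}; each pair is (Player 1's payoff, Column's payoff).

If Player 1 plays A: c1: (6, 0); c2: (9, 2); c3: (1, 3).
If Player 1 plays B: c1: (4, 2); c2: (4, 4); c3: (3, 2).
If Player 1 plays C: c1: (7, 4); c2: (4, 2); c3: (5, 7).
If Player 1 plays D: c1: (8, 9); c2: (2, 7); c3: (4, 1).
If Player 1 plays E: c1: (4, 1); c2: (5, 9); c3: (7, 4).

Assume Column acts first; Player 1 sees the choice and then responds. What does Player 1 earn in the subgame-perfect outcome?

8

Work backward from Player 1's decision.
- c1: Player 1 compares 6, 4, 7, 8, 4 and picks D; Column would get 9.
- c2: Player 1 compares 9, 4, 4, 2, 5 and picks A; Column would get 2.
- c3: Player 1 compares 1, 3, 5, 4, 7 and picks E; Column would get 4.
Among 9, 2, 4, the best is 9 at c1. Subgame-perfect outcome: (D, c1) with payoffs (8, 9).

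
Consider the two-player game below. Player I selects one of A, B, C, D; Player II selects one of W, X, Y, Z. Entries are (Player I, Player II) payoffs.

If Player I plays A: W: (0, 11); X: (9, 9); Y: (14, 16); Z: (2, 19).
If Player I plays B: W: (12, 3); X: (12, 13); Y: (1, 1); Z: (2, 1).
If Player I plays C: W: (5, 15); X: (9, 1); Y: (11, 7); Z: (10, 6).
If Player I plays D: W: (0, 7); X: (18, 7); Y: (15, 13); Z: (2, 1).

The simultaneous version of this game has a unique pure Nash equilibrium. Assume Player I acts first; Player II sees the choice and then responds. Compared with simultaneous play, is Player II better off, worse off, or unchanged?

Solve by backward induction (Player I leads).
- A → Player II plays Z (best of 11, 9, 16, 19); Player I gets 2.
- B → Player II plays X (best of 3, 13, 1, 1); Player I gets 12.
- C → Player II plays W (best of 15, 1, 7, 6); Player I gets 5.
- D → Player II plays Y (best of 7, 7, 13, 1); Player I gets 15.
Maximizing over 2, 12, 5, 15, Player I chooses D. Subgame-perfect outcome: (D, Y) with payoffs (15, 13).
Under simultaneous play:
Player I's best replies: W→B; X→D; Y→D; Z→C.
Player II's best replies: A→Z; B→X; C→W; D→Y.
The unique mutual best reply is (D, Y), giving (15, 13).
Player II earns 13 sequentially versus 13 at the Nash outcome: unchanged.

unchanged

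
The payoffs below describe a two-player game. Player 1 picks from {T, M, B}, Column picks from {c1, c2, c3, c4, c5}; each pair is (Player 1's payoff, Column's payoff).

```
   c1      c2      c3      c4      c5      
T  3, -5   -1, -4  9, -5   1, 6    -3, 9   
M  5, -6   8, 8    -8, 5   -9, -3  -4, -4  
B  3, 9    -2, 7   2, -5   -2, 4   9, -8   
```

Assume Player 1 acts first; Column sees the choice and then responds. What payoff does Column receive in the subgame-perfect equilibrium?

8

Solve by backward induction (Player 1 leads).
- T → Column plays c5 (best of -5, -4, -5, 6, 9); Player 1 gets -3.
- M → Column plays c2 (best of -6, 8, 5, -3, -4); Player 1 gets 8.
- B → Column plays c1 (best of 9, 7, -5, 4, -8); Player 1 gets 3.
Maximizing over -3, 8, 3, Player 1 chooses M. Subgame-perfect outcome: (M, c2) with payoffs (8, 8).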